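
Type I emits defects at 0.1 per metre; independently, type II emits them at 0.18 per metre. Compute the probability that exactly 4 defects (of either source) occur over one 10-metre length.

0.1557

Independent Poisson processes superpose: combined rate λ = 0.1 + 0.18 = 0.28 per metre.
Over the interval, μ = 0.28 × 10 = 2.8 (a 10-metre length = 10 metres).
P(N = 4) = e^(−2.8) · 2.8^4/4! ≈ 0.1557.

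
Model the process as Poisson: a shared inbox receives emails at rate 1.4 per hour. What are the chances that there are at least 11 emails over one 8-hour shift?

Over the interval, μ = 1.4 × 8 = 11.2 (an 8-hour shift = 8 hours).
P(N ≥ 11) = 1 − P(N ≤ 10) = 1 − Σ_{j=0}^{10} e^(−μ) μ^j/j! ≈ 0.5638.

0.5638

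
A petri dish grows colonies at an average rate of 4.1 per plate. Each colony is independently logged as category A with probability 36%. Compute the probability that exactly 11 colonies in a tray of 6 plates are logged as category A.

Thinning: the colonies that are logged as category A themselves form a Poisson process with rate 0.36 × 4.1 = 1.476 per plate.
Over the interval, μ = 1.476 × 6 = 8.856 (a tray of 6 plates = 6 plates).
P(N = 11) = e^(−8.856) · 8.856^11/11! ≈ 0.0938.

0.0938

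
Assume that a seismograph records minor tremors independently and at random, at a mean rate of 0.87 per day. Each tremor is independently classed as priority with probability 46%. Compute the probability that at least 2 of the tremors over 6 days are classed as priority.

0.6918

Thinning: the tremors that are classed as priority themselves form a Poisson process with rate 0.46 × 0.87 = 0.4002 per day.
Over the interval, μ = 0.4002 × 6 = 2.4012 (6 days).
P(N ≥ 2) = 1 − P(N ≤ 1) ≈ 0.6918.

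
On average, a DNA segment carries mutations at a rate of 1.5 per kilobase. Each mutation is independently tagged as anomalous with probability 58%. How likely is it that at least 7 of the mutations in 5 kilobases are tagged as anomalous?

Thinning: the mutations that are tagged as anomalous themselves form a Poisson process with rate 0.58 × 1.5 = 0.87 per kilobase.
Over the interval, μ = 0.87 × 5 = 4.35 (5 kilobases).
P(N ≥ 7) = 1 − P(N ≤ 6) ≈ 0.1502.

0.1502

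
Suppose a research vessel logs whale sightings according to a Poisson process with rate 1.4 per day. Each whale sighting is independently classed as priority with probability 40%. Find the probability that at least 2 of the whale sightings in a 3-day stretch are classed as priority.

Thinning: the whale sightings that are classed as priority themselves form a Poisson process with rate 0.4 × 1.4 = 0.56 per day.
Over the interval, μ = 0.56 × 3 = 1.68 (a 3-day stretch = 3 days).
P(N ≥ 2) = 1 − P(N ≤ 1) ≈ 0.5005.

0.5005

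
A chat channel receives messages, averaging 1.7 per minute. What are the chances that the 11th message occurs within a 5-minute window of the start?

Over the interval, μ = 1.7 × 5 = 8.5 (a 5-minute window = 5 minutes).
The 11th arrival falls in the interval iff at least 11 events occur there: P(S_11 ≤ t) = P(N ≥ 11) = 1 − P(N ≤ 10) ≈ 0.2366.

0.2366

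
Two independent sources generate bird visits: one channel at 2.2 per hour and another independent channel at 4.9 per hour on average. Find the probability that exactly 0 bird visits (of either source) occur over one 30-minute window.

Independent Poisson processes superpose: combined rate λ = 2.2 + 4.9 = 7.1 per hour.
Over the interval, μ = 7.1 × 0.5 = 3.55 (a 30-minute window = 0.5 hours).
P(N = 0) = e^(−3.55) · 3.55^0/0! ≈ 0.0287.

0.0287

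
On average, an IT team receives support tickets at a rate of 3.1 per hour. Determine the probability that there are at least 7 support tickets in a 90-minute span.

0.1886

Over the interval, μ = 3.1 × 1.5 = 4.65 (a 90-minute span = 1.5 hours).
P(N ≥ 7) = 1 − P(N ≤ 6) = 1 − Σ_{j=0}^{6} e^(−μ) μ^j/j! ≈ 0.1886.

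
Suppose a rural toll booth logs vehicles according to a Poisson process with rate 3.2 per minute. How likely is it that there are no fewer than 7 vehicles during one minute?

0.0446

With mean μ = 3.2 per minute,
P(N ≥ 7) = 1 − P(N ≤ 6) = 1 − Σ_{j=0}^{6} e^(−μ) μ^j/j! ≈ 0.0446.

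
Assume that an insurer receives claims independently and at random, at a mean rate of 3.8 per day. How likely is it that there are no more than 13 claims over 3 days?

0.7430

Over the interval, μ = 3.8 × 3 = 11.4 (3 days).
P(N ≤ 13) = Σ_{j=0}^{13} e^(−μ) μ^j/j! ≈ 0.7430.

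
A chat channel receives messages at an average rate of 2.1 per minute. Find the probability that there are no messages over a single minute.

With mean μ = 2.1 per minute,
P(N = 0) = e^(−μ) μ^0/0! = e^(−2.1) · 2.1^0/1 ≈ 0.1225.

0.1225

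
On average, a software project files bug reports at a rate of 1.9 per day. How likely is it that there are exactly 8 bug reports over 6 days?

0.0792

Over the interval, μ = 1.9 × 6 = 11.4 (6 days).
P(N = 8) = e^(−μ) μ^8/8! = e^(−11.4) · 11.4^8/40320 ≈ 0.0792.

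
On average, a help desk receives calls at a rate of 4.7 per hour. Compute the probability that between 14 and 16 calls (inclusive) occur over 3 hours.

Over the interval, μ = 4.7 × 3 = 14.1 (3 hours).
P(14 ≤ N ≤ 16) = Σ_{j=14}^{16} e^(−14.1) · 14.1^j/j! ≈ 0.2933.

0.2933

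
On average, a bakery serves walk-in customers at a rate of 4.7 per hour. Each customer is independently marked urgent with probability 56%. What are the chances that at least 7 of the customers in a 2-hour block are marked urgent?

0.2773

Thinning: the customers that are marked urgent themselves form a Poisson process with rate 0.56 × 4.7 = 2.632 per hour.
Over the interval, μ = 2.632 × 2 = 5.264 (a 2-hour block = 2 hours).
P(N ≥ 7) = 1 − P(N ≤ 6) ≈ 0.2773.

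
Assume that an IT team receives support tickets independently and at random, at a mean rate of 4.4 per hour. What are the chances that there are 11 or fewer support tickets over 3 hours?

0.3332

Over the interval, μ = 4.4 × 3 = 13.2 (3 hours).
P(N ≤ 11) = Σ_{j=0}^{11} e^(−μ) μ^j/j! ≈ 0.3332.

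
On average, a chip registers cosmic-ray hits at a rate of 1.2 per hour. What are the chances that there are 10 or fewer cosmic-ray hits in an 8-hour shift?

Over the interval, μ = 1.2 × 8 = 9.6 (an 8-hour shift = 8 hours).
P(N ≤ 10) = Σ_{j=0}^{10} e^(−μ) μ^j/j! ≈ 0.6329.

0.6329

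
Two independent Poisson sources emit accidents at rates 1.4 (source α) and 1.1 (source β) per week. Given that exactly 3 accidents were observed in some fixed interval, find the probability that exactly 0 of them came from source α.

Given the total, each event is independently from source α with probability p = λ_α/(λ_α+λ_β) = 1.4/2.5 = 0.5600.
So K ~ Binomial(3, 1.4/2.5): P(K = 0) = C(3,0) · (1.4/2.5)^0 · (1.1/2.5)^3 ≈ 0.0852.

0.0852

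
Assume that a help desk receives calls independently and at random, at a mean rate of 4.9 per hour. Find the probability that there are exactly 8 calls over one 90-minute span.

Over the interval, μ = 4.9 × 1.5 = 7.35 (a 90-minute span = 1.5 hours).
P(N = 8) = e^(−μ) μ^8/8! = e^(−7.35) · 7.35^8/40320 ≈ 0.1357.

0.1357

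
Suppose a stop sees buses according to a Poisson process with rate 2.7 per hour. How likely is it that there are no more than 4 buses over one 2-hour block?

0.3733

Over the interval, μ = 2.7 × 2 = 5.4 (a 2-hour block = 2 hours).
P(N ≤ 4) = Σ_{j=0}^{4} e^(−μ) μ^j/j! ≈ 0.3733.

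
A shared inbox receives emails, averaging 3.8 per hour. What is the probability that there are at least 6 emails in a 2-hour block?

0.7693

Over the interval, μ = 3.8 × 2 = 7.6 (a 2-hour block = 2 hours).
P(N ≥ 6) = 1 − P(N ≤ 5) = 1 − Σ_{j=0}^{5} e^(−μ) μ^j/j! ≈ 0.7693.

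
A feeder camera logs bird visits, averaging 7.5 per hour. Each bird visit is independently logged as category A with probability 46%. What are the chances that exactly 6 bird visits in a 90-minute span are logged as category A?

Thinning: the bird visits that are logged as category A themselves form a Poisson process with rate 0.46 × 7.5 = 3.45 per hour.
Over the interval, μ = 3.45 × 1.5 = 5.175 (a 90-minute span = 1.5 hours).
P(N = 6) = e^(−5.175) · 5.175^6/6! ≈ 0.1509.

0.1509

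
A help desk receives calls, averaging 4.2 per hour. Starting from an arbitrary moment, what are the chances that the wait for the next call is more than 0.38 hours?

The wait for the next event is exponential with rate λ = 4.2 per hour.
P(T > 0.38) = e^(−λt) = e^(−4.2 × 0.38) = e^(−1.596) ≈ 0.2027.

0.2027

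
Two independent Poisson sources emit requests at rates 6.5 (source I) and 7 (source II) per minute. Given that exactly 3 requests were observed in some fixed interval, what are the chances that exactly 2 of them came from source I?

Given the total, each event is independently from source I with probability p = λ_I/(λ_I+λ_II) = 6.5/13.5 ≈ 0.4815.
So K ~ Binomial(3, 6.5/13.5): P(K = 2) = C(3,2) · (6.5/13.5)^2 · (7/13.5)^1 ≈ 0.3606.

0.3606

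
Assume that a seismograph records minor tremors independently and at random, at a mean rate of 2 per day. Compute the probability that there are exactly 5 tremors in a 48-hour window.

0.1563

Over the interval, μ = 2 × 2 = 4 (a 48-hour window = 2 days).
P(N = 5) = e^(−μ) μ^5/5! = e^(−4) · 4^5/120 ≈ 0.1563.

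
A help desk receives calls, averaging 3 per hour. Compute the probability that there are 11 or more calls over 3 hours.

0.2940

Over the interval, μ = 3 × 3 = 9 (3 hours).
P(N ≥ 11) = 1 − P(N ≤ 10) = 1 − Σ_{j=0}^{10} e^(−μ) μ^j/j! ≈ 0.2940.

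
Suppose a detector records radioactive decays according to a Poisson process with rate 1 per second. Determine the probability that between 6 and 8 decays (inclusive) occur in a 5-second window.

0.3159

Over the interval, μ = 1 × 5 = 5 (a 5-second window = 5 seconds).
P(6 ≤ N ≤ 8) = Σ_{j=6}^{8} e^(−5) · 5^j/j! ≈ 0.3159.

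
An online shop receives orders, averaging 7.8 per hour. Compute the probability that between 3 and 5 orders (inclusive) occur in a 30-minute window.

0.5474

Over the interval, μ = 7.8 × 0.5 = 3.9 (a 30-minute window = 0.5 hours).
P(3 ≤ N ≤ 5) = Σ_{j=3}^{5} e^(−3.9) · 3.9^j/j! ≈ 0.5474.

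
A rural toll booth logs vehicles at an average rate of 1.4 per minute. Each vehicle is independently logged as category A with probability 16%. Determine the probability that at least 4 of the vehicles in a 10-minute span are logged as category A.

Thinning: the vehicles that are logged as category A themselves form a Poisson process with rate 0.16 × 1.4 = 0.224 per minute.
Over the interval, μ = 0.224 × 10 = 2.24 (a 10-minute span = 10 minutes).
P(N ≥ 4) = 1 − P(N ≤ 3) ≈ 0.1886.

0.1886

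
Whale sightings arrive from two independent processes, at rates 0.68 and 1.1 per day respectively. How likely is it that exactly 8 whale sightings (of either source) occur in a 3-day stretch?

Independent Poisson processes superpose: combined rate λ = 0.68 + 1.1 = 1.78 per day.
Over the interval, μ = 1.78 × 3 = 5.34 (a 3-day stretch = 3 days).
P(N = 8) = e^(−5.34) · 5.34^8/8! ≈ 0.0786.

0.0786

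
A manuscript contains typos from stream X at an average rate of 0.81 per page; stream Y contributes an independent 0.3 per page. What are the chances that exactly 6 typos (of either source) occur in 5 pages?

0.1578

Independent Poisson processes superpose: combined rate λ = 0.81 + 0.3 = 1.11 per page.
Over the interval, μ = 1.11 × 5 = 5.55 (5 pages).
P(N = 6) = e^(−5.55) · 5.55^6/6! ≈ 0.1578.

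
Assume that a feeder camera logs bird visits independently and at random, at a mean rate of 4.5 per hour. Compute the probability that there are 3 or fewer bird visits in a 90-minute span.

0.0958

Over the interval, μ = 4.5 × 1.5 = 6.75 (a 90-minute span = 1.5 hours).
P(N ≤ 3) = Σ_{j=0}^{3} e^(−μ) μ^j/j! ≈ 0.0958.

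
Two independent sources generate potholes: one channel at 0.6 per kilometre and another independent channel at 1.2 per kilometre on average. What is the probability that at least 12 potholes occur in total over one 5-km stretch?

0.1970

Independent Poisson processes superpose: combined rate λ = 0.6 + 1.2 = 1.8 per kilometre.
Over the interval, μ = 1.8 × 5 = 9 (a 5-km stretch = 5 kilometres).
P(N ≥ 12) = 1 − P(N ≤ 11) ≈ 0.1970.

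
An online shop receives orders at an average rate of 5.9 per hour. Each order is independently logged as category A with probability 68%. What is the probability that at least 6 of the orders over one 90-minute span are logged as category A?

Thinning: the orders that are logged as category A themselves form a Poisson process with rate 0.68 × 5.9 = 4.012 per hour.
Over the interval, μ = 4.012 × 1.5 = 6.018 (a 90-minute span = 1.5 hours).
P(N ≥ 6) = 1 − P(N ≤ 5) ≈ 0.5572.

0.5572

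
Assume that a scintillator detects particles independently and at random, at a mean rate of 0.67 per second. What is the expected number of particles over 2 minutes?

E[N] = λt = 0.67 × 120 = 80.4 (2 minutes = 120 seconds).

80.4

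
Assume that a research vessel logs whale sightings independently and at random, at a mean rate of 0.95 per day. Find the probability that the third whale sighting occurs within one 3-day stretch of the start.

Over the interval, μ = 0.95 × 3 = 2.85 (a 3-day stretch = 3 days).
The third arrival falls in the interval iff at least 3 events occur there: P(S_3 ≤ t) = P(N ≥ 3) = 1 − P(N ≤ 2) ≈ 0.5424.

0.5424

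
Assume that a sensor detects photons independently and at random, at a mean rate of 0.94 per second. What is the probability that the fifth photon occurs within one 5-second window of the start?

Over the interval, μ = 0.94 × 5 = 4.7 (a 5-second window = 5 seconds).
The fifth arrival falls in the interval iff at least 5 events occur there: P(S_5 ≤ t) = P(N ≥ 5) = 1 − P(N ≤ 4) ≈ 0.5054.

0.5054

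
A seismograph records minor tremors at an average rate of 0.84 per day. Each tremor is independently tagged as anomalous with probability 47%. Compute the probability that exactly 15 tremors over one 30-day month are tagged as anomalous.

Thinning: the tremors that are tagged as anomalous themselves form a Poisson process with rate 0.47 × 0.84 = 0.3948 per day.
Over the interval, μ = 0.3948 × 30 = 11.844 (a 30-day month = 30 days).
P(N = 15) = e^(−11.844) · 11.844^15/15! ≈ 0.0695.

0.0695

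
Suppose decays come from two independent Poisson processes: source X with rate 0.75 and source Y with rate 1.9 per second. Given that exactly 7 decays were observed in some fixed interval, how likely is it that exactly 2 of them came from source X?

0.3187

Given the total, each event is independently from source X with probability p = λ_X/(λ_X+λ_Y) = 0.75/2.65 ≈ 0.2830.
So K ~ Binomial(7, 0.75/2.65): P(K = 2) = C(7,2) · (0.75/2.65)^2 · (1.9/2.65)^5 ≈ 0.3187.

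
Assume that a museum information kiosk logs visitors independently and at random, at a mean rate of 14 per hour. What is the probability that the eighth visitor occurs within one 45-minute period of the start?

0.8215

Over the interval, μ = 14 × 0.75 = 10.5 (a 45-minute period = 0.75 hours).
The eighth arrival falls in the interval iff at least 8 events occur there: P(S_8 ≤ t) = P(N ≥ 8) = 1 − P(N ≤ 7) ≈ 0.8215.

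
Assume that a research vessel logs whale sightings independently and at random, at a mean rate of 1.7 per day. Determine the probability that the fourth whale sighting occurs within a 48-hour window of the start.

Over the interval, μ = 1.7 × 2 = 3.4 (a 48-hour window = 2 days).
The fourth arrival falls in the interval iff at least 4 events occur there: P(S_4 ≤ t) = P(N ≥ 4) = 1 − P(N ≤ 3) ≈ 0.4416.

0.4416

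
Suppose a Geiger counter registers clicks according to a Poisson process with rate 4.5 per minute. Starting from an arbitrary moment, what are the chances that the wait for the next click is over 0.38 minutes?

The wait for the next event is exponential with rate λ = 4.5 per minute.
P(T > 0.38) = e^(−λt) = e^(−4.5 × 0.38) = e^(−1.71) ≈ 0.1809.

0.1809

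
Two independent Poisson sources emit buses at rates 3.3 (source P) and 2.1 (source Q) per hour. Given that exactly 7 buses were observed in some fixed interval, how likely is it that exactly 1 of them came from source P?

0.0148

Given the total, each event is independently from source P with probability p = λ_P/(λ_P+λ_Q) = 3.3/5.4 ≈ 0.6111.
So K ~ Binomial(7, 3.3/5.4): P(K = 1) = C(7,1) · (3.3/5.4)^1 · (2.1/5.4)^6 ≈ 0.0148.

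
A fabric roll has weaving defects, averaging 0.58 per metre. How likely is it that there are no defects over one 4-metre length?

0.0983

Over the interval, μ = 0.58 × 4 = 2.32 (a 4-metre length = 4 metres).
P(N = 0) = e^(−μ) μ^0/0! = e^(−2.32) · 2.32^0/1 ≈ 0.0983.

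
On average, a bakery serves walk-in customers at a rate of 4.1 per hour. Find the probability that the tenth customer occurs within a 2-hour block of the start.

0.3085

Over the interval, μ = 4.1 × 2 = 8.2 (a 2-hour block = 2 hours).
The tenth arrival falls in the interval iff at least 10 events occur there: P(S_10 ≤ t) = P(N ≥ 10) = 1 − P(N ≤ 9) ≈ 0.3085.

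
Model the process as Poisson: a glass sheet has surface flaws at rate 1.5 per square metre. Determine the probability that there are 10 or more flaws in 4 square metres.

Over the interval, μ = 1.5 × 4 = 6 (4 square metres).
P(N ≥ 10) = 1 − P(N ≤ 9) = 1 − Σ_{j=0}^{9} e^(−μ) μ^j/j! ≈ 0.0839.

0.0839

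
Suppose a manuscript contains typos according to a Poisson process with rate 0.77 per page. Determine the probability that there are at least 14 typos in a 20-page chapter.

Over the interval, μ = 0.77 × 20 = 15.4 (a 20-page chapter = 20 pages).
P(N ≥ 14) = 1 − P(N ≤ 13) = 1 − Σ_{j=0}^{13} e^(−μ) μ^j/j! ≈ 0.6740.

0.6740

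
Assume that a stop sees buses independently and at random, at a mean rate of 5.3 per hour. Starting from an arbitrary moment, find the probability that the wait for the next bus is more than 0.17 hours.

0.4062

The wait for the next event is exponential with rate λ = 5.3 per hour.
P(T > 0.17) = e^(−λt) = e^(−5.3 × 0.17) = e^(−0.901) ≈ 0.4062.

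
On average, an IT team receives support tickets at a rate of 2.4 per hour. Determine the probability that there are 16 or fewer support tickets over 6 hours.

0.7204

Over the interval, μ = 2.4 × 6 = 14.4 (6 hours).
P(N ≤ 16) = Σ_{j=0}^{16} e^(−μ) μ^j/j! ≈ 0.7204.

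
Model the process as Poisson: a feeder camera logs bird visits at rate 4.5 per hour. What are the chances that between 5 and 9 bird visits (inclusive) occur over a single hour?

With mean μ = 4.5 per hour,
P(5 ≤ N ≤ 9) = Σ_{j=5}^{9} e^(−4.5) · 4.5^j/j! ≈ 0.4508.

0.4508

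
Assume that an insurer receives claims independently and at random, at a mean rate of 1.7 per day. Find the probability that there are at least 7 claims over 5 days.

Over the interval, μ = 1.7 × 5 = 8.5 (5 days).
P(N ≥ 7) = 1 − P(N ≤ 6) = 1 − Σ_{j=0}^{6} e^(−μ) μ^j/j! ≈ 0.7438.

0.7438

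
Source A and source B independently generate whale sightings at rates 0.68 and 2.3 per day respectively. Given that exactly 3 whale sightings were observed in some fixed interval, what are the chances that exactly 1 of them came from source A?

0.4078

Given the total, each event is independently from source A with probability p = λ_A/(λ_A+λ_B) = 0.68/2.98 ≈ 0.2282.
So K ~ Binomial(3, 0.68/2.98): P(K = 1) = C(3,1) · (0.68/2.98)^1 · (2.3/2.98)^2 ≈ 0.4078.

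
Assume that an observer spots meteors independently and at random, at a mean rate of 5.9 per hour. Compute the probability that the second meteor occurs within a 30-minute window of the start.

Over the interval, μ = 5.9 × 0.5 = 2.95 (a 30-minute window = 0.5 hours).
The second arrival falls in the interval iff at least 2 events occur there: P(S_2 ≤ t) = P(N ≥ 2) = 1 − P(N ≤ 1) ≈ 0.7933.

0.7933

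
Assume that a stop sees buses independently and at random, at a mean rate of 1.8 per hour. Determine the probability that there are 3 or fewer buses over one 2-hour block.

0.5152

Over the interval, μ = 1.8 × 2 = 3.6 (a 2-hour block = 2 hours).
P(N ≤ 3) = Σ_{j=0}^{3} e^(−μ) μ^j/j! ≈ 0.5152.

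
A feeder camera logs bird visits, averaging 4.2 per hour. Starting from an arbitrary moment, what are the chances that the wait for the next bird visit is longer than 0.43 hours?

0.1643

The wait for the next event is exponential with rate λ = 4.2 per hour.
P(T > 0.43) = e^(−λt) = e^(−4.2 × 0.43) = e^(−1.806) ≈ 0.1643.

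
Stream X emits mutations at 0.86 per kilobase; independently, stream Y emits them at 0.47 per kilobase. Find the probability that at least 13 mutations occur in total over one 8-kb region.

Independent Poisson processes superpose: combined rate λ = 0.86 + 0.47 = 1.33 per kilobase.
Over the interval, μ = 1.33 × 8 = 10.64 (an 8-kb region = 8 kilobases).
P(N ≥ 13) = 1 − P(N ≤ 12) ≈ 0.2726.

0.2726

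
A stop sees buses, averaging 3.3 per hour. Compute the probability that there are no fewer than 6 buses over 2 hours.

0.6453

Over the interval, μ = 3.3 × 2 = 6.6 (2 hours).
P(N ≥ 6) = 1 − P(N ≤ 5) = 1 − Σ_{j=0}^{5} e^(−μ) μ^j/j! ≈ 0.6453.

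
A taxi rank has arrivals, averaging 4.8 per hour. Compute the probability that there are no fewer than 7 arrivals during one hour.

With mean μ = 4.8 per hour,
P(N ≥ 7) = 1 − P(N ≤ 6) = 1 − Σ_{j=0}^{6} e^(−μ) μ^j/j! ≈ 0.2092.

0.2092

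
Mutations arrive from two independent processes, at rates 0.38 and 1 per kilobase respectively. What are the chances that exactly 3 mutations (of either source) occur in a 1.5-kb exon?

0.1865

Independent Poisson processes superpose: combined rate λ = 0.38 + 1 = 1.38 per kilobase.
Over the interval, μ = 1.38 × 1.5 = 2.07 (a 1.5-kb exon = 1.5 kilobases).
P(N = 3) = e^(−2.07) · 2.07^3/3! ≈ 0.1865.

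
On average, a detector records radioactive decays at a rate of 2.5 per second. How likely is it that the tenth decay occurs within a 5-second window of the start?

0.7986

Over the interval, μ = 2.5 × 5 = 12.5 (a 5-second window = 5 seconds).
The tenth arrival falls in the interval iff at least 10 events occur there: P(S_10 ≤ t) = P(N ≥ 10) = 1 − P(N ≤ 9) ≈ 0.7986.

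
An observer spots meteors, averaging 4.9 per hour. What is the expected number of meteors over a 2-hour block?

E[N] = λt = 4.9 × 2 = 9.8 (a 2-hour block = 2 hours).

9.8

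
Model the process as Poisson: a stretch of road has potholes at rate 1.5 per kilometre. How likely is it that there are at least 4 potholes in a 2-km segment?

Over the interval, μ = 1.5 × 2 = 3 (a 2-km segment = 2 kilometres).
P(N ≥ 4) = 1 − P(N ≤ 3) = 1 − Σ_{j=0}^{3} e^(−μ) μ^j/j! ≈ 0.3528.

0.3528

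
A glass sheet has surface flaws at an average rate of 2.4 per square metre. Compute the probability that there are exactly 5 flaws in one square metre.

With mean μ = 2.4 per square metre,
P(N = 5) = e^(−μ) μ^5/5! = e^(−2.4) · 2.4^5/120 ≈ 0.0602.

0.0602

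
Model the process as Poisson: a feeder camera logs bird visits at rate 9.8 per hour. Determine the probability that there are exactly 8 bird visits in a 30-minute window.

0.0614

Over the interval, μ = 9.8 × 0.5 = 4.9 (a 30-minute window = 0.5 hours).
P(N = 8) = e^(−μ) μ^8/8! = e^(−4.9) · 4.9^8/40320 ≈ 0.0614.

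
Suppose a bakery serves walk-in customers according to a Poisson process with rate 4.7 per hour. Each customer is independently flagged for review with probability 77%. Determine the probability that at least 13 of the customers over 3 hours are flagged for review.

Thinning: the customers that are flagged for review themselves form a Poisson process with rate 0.77 × 4.7 = 3.619 per hour.
Over the interval, μ = 3.619 × 3 = 10.857 (3 hours).
P(N ≥ 13) = 1 − P(N ≤ 12) ≈ 0.2958.

0.2958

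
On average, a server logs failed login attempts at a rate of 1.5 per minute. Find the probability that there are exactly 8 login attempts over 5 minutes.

0.1373

Over the interval, μ = 1.5 × 5 = 7.5 (5 minutes).
P(N = 8) = e^(−μ) μ^8/8! = e^(−7.5) · 7.5^8/40320 ≈ 0.1373.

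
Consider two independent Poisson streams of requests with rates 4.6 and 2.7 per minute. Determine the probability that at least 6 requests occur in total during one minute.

0.7360

Independent Poisson processes superpose: combined rate λ = 4.6 + 2.7 = 7.3 per minute.
So μ = 7.3.
P(N ≥ 6) = 1 − P(N ≤ 5) ≈ 0.7360.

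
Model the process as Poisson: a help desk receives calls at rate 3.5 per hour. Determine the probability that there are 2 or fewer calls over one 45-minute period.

Over the interval, μ = 3.5 × 0.75 = 2.625 (a 45-minute period = 0.75 hours).
P(N ≤ 2) = Σ_{j=0}^{2} e^(−μ) μ^j/j! ≈ 0.5122.

0.5122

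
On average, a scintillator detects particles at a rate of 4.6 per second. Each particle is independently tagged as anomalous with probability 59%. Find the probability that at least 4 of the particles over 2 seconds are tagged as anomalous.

Thinning: the particles that are tagged as anomalous themselves form a Poisson process with rate 0.59 × 4.6 = 2.714 per second.
Over the interval, μ = 2.714 × 2 = 5.428 (2 seconds).
P(N ≥ 4) = 1 − P(N ≤ 3) ≈ 0.7900.

0.7900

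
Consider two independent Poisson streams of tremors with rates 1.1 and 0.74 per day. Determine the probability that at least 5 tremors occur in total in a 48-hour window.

0.3089

Independent Poisson processes superpose: combined rate λ = 1.1 + 0.74 = 1.84 per day.
Over the interval, μ = 1.84 × 2 = 3.68 (a 48-hour window = 2 days).
P(N ≥ 5) = 1 − P(N ≤ 4) ≈ 0.3089.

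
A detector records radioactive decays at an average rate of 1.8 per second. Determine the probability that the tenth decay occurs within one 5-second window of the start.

Over the interval, μ = 1.8 × 5 = 9 (a 5-second window = 5 seconds).
The tenth arrival falls in the interval iff at least 10 events occur there: P(S_10 ≤ t) = P(N ≥ 10) = 1 − P(N ≤ 9) ≈ 0.4126.

0.4126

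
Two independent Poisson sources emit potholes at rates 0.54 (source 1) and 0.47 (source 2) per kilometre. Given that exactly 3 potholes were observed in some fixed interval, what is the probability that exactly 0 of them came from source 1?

0.1008

Given the total, each event is independently from source 1 with probability p = λ_1/(λ_1+λ_2) = 0.54/1.01 ≈ 0.5347.
So K ~ Binomial(3, 0.54/1.01): P(K = 0) = C(3,0) · (0.54/1.01)^0 · (0.47/1.01)^3 ≈ 0.1008.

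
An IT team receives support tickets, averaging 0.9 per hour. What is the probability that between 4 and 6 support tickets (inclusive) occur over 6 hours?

Over the interval, μ = 0.9 × 6 = 5.4 (6 hours).
P(4 ≤ N ≤ 6) = Σ_{j=4}^{6} e^(−5.4) · 5.4^j/j! ≈ 0.4884.

0.4884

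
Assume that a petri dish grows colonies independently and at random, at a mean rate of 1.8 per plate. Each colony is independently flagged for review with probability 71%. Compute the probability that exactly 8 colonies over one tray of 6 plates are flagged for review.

0.1386

Thinning: the colonies that are flagged for review themselves form a Poisson process with rate 0.71 × 1.8 = 1.278 per plate.
Over the interval, μ = 1.278 × 6 = 7.668 (a tray of 6 plates = 6 plates).
P(N = 8) = e^(−7.668) · 7.668^8/8! ≈ 0.1386.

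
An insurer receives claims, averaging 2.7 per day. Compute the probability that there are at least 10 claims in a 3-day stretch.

0.2959

Over the interval, μ = 2.7 × 3 = 8.1 (a 3-day stretch = 3 days).
P(N ≥ 10) = 1 − P(N ≤ 9) = 1 − Σ_{j=0}^{9} e^(−μ) μ^j/j! ≈ 0.2959.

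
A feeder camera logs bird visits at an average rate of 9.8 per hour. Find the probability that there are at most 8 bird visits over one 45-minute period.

0.6825

Over the interval, μ = 9.8 × 0.75 = 7.35 (a 45-minute period = 0.75 hours).
P(N ≤ 8) = Σ_{j=0}^{8} e^(−μ) μ^j/j! ≈ 0.6825.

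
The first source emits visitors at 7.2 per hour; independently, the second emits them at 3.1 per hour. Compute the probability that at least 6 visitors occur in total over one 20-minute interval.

Independent Poisson processes superpose: combined rate λ = 7.2 + 3.1 = 10.3 per hour.
Over the interval, μ = 10.3 × 1/3 ≈ 3.43333 (a 20-minute interval = 1/3 hours).
P(N ≥ 6) = 1 − P(N ≤ 5) ≈ 0.1337.

0.1337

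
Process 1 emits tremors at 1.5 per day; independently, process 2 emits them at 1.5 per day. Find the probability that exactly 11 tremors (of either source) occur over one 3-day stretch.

Independent Poisson processes superpose: combined rate λ = 1.5 + 1.5 = 3 per day.
Over the interval, μ = 3 × 3 = 9 (a 3-day stretch = 3 days).
P(N = 11) = e^(−9) · 9^11/11! ≈ 0.0970.

0.0970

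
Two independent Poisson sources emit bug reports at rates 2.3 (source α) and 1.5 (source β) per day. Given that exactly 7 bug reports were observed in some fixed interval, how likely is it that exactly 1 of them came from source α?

0.0160

Given the total, each event is independently from source α with probability p = λ_α/(λ_α+λ_β) = 2.3/3.8 ≈ 0.6053.
So K ~ Binomial(7, 2.3/3.8): P(K = 1) = C(7,1) · (2.3/3.8)^1 · (1.5/3.8)^6 ≈ 0.0160.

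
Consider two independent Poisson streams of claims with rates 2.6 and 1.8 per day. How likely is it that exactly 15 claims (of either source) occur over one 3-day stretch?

Independent Poisson processes superpose: combined rate λ = 2.6 + 1.8 = 4.4 per day.
Over the interval, μ = 4.4 × 3 = 13.2 (a 3-day stretch = 3 days).
P(N = 15) = e^(−13.2) · 13.2^15/15! ≈ 0.0911.

0.0911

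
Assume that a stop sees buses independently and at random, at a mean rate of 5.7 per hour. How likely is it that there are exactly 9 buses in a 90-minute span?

Over the interval, μ = 5.7 × 1.5 = 8.55 (a 90-minute span = 1.5 hours).
P(N = 9) = e^(−μ) μ^9/9! = e^(−8.55) · 8.55^9/362880 ≈ 0.1302.

0.1302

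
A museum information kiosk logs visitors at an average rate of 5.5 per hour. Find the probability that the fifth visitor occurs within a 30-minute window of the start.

Over the interval, μ = 5.5 × 0.5 = 2.75 (a 30-minute window = 0.5 hours).
The fifth arrival falls in the interval iff at least 5 events occur there: P(S_5 ≤ t) = P(N ≥ 5) = 1 − P(N ≤ 4) ≈ 0.1446.

0.1446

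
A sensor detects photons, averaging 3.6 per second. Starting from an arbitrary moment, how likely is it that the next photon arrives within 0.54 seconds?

Inter-arrival times are exponential with rate λ = 3.6 per second.
P(T ≤ 0.54) = 1 − e^(−λt) = 1 − e^(−3.6 × 0.54) = 1 − e^(−1.944) ≈ 0.8569.

0.8569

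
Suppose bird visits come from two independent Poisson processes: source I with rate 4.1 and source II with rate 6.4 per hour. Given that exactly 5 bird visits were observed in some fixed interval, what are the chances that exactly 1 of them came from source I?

Given the total, each event is independently from source I with probability p = λ_I/(λ_I+λ_II) = 4.1/10.5 ≈ 0.3905.
So K ~ Binomial(5, 4.1/10.5): P(K = 1) = C(5,1) · (4.1/10.5)^1 · (6.4/10.5)^4 ≈ 0.2695.

0.2695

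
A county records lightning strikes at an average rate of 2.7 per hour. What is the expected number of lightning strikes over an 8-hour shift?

E[N] = λt = 2.7 × 8 = 21.6 (an 8-hour shift = 8 hours).

21.6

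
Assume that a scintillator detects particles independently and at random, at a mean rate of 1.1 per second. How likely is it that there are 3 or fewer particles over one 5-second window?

Over the interval, μ = 1.1 × 5 = 5.5 (a 5-second window = 5 seconds).
P(N ≤ 3) = Σ_{j=0}^{3} e^(−μ) μ^j/j! ≈ 0.2017.

0.2017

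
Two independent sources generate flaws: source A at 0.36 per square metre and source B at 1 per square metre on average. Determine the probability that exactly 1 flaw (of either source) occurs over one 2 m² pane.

Independent Poisson processes superpose: combined rate λ = 0.36 + 1 = 1.36 per square metre.
Over the interval, μ = 1.36 × 2 = 2.72 (a 2 m² pane = 2 square metres).
P(N = 1) = e^(−2.72) · 2.72^1/1! ≈ 0.1792.

0.1792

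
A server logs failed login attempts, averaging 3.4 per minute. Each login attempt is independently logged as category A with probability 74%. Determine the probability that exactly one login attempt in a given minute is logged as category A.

Thinning: the login attempts that are logged as category A themselves form a Poisson process with rate 0.74 × 3.4 = 2.516 per minute.
So μ = 2.516.
P(N = 1) = e^(−2.516) · 2.516^1/1! ≈ 0.2032.

0.2032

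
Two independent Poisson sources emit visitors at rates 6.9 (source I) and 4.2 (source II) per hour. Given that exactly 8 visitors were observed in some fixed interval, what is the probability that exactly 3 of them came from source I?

0.1043

Given the total, each event is independently from source I with probability p = λ_I/(λ_I+λ_II) = 6.9/11.1 ≈ 0.6216.
So K ~ Binomial(8, 6.9/11.1): P(K = 3) = C(8,3) · (6.9/11.1)^3 · (4.2/11.1)^5 ≈ 0.1043.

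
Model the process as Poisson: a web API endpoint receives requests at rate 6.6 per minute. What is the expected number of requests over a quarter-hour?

E[N] = λt = 6.6 × 15 = 99 (a quarter-hour = 15 minutes).

99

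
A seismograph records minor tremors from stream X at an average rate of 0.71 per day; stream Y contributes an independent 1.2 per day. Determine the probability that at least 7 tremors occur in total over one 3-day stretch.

Independent Poisson processes superpose: combined rate λ = 0.71 + 1.2 = 1.91 per day.
Over the interval, μ = 1.91 × 3 = 5.73 (a 3-day stretch = 3 days).
P(N ≥ 7) = 1 − P(N ≤ 6) ≈ 0.3504.

0.3504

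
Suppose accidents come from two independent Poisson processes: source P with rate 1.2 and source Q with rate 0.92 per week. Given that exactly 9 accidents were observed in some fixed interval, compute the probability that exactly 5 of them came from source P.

0.2597

Given the total, each event is independently from source P with probability p = λ_P/(λ_P+λ_Q) = 1.2/2.12 ≈ 0.5660.
So K ~ Binomial(9, 1.2/2.12): P(K = 5) = C(9,5) · (1.2/2.12)^5 · (0.92/2.12)^4 ≈ 0.2597.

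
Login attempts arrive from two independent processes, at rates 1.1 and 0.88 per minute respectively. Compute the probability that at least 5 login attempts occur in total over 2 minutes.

0.3633

Independent Poisson processes superpose: combined rate λ = 1.1 + 0.88 = 1.98 per minute.
Over the interval, μ = 1.98 × 2 = 3.96 (2 minutes).
P(N ≥ 5) = 1 − P(N ≤ 4) ≈ 0.3633.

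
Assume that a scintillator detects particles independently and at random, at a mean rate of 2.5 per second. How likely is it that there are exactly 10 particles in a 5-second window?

0.0956

Over the interval, μ = 2.5 × 5 = 12.5 (a 5-second window = 5 seconds).
P(N = 10) = e^(−μ) μ^10/10! = e^(−12.5) · 12.5^10/3628800 ≈ 0.0956.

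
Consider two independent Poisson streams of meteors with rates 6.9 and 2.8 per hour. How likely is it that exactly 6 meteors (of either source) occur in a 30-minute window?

Independent Poisson processes superpose: combined rate λ = 6.9 + 2.8 = 9.7 per hour.
Over the interval, μ = 9.7 × 0.5 = 4.85 (a 30-minute window = 0.5 hours).
P(N = 6) = e^(−4.85) · 4.85^6/6! ≈ 0.1415.

0.1415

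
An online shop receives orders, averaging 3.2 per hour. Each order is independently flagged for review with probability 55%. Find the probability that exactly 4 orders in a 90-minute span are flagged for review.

0.1444

Thinning: the orders that are flagged for review themselves form a Poisson process with rate 0.55 × 3.2 = 1.76 per hour.
Over the interval, μ = 1.76 × 1.5 = 2.64 (a 90-minute span = 1.5 hours).
P(N = 4) = e^(−2.64) · 2.64^4/4! ≈ 0.1444.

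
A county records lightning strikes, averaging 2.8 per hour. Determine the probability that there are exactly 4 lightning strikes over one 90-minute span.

0.1944

Over the interval, μ = 2.8 × 1.5 = 4.2 (a 90-minute span = 1.5 hours).
P(N = 4) = e^(−μ) μ^4/4! = e^(−4.2) · 4.2^4/24 ≈ 0.1944.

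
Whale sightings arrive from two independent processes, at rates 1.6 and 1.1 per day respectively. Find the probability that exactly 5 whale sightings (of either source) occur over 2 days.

0.1728

Independent Poisson processes superpose: combined rate λ = 1.6 + 1.1 = 2.7 per day.
Over the interval, μ = 2.7 × 2 = 5.4 (2 days).
P(N = 5) = e^(−5.4) · 5.4^5/5! ≈ 0.1728.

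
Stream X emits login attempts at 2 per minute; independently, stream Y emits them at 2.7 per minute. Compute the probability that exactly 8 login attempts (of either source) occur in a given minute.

0.0537

Independent Poisson processes superpose: combined rate λ = 2 + 2.7 = 4.7 per minute.
So μ = 4.7.
P(N = 8) = e^(−4.7) · 4.7^8/8! ≈ 0.0537.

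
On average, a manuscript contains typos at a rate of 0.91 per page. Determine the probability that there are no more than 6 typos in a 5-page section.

Over the interval, μ = 0.91 × 5 = 4.55 (a 5-page section = 5 pages).
P(N ≤ 6) = Σ_{j=0}^{6} e^(−μ) μ^j/j! ≈ 0.8246.

0.8246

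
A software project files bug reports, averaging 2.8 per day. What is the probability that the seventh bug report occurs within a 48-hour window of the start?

0.3297

Over the interval, μ = 2.8 × 2 = 5.6 (a 48-hour window = 2 days).
The seventh arrival falls in the interval iff at least 7 events occur there: P(S_7 ≤ t) = P(N ≥ 7) = 1 − P(N ≤ 6) ≈ 0.3297.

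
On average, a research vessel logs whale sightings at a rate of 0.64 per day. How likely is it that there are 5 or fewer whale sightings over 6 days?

Over the interval, μ = 0.64 × 6 = 3.84 (6 days).
P(N ≤ 5) = Σ_{j=0}^{5} e^(−μ) μ^j/j! ≈ 0.8096.

0.8096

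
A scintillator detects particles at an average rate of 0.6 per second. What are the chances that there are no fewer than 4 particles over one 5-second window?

Over the interval, μ = 0.6 × 5 = 3 (a 5-second window = 5 seconds).
P(N ≥ 4) = 1 − P(N ≤ 3) = 1 − Σ_{j=0}^{3} e^(−μ) μ^j/j! ≈ 0.3528.

0.3528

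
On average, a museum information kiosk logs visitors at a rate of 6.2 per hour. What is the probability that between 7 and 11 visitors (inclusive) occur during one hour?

0.4008

With mean μ = 6.2 per hour,
P(7 ≤ N ≤ 11) = Σ_{j=7}^{11} e^(−6.2) · 6.2^j/j! ≈ 0.4008.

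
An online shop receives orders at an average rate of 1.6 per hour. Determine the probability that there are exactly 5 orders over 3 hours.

0.1747

Over the interval, μ = 1.6 × 3 = 4.8 (3 hours).
P(N = 5) = e^(−μ) μ^5/5! = e^(−4.8) · 4.8^5/120 ≈ 0.1747.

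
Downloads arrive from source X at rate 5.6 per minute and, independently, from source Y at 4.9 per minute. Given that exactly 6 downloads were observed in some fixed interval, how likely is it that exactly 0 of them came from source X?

Given the total, each event is independently from source X with probability p = λ_X/(λ_X+λ_Y) = 5.6/10.5 ≈ 0.5333.
So K ~ Binomial(6, 5.6/10.5): P(K = 0) = C(6,0) · (5.6/10.5)^0 · (4.9/10.5)^6 ≈ 0.0103.

0.0103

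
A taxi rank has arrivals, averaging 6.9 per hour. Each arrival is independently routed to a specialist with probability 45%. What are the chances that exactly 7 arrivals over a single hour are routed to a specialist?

Thinning: the arrivals that are routed to a specialist themselves form a Poisson process with rate 0.45 × 6.9 = 3.105 per hour.
So μ = 3.105.
P(N = 7) = e^(−3.105) · 3.105^7/7! ≈ 0.0247.

0.0247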